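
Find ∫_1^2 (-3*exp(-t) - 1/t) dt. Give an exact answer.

-3*exp(-1) - log(2) + 3*exp(-2)

An antiderivative is F(t) = -log(t) + 3*exp(-t).
Then F(2) - F(1) = (-log(2) + 3*exp(-2)) - (3*exp(-1)) = -3*exp(-1) - log(2) + 3*exp(-2).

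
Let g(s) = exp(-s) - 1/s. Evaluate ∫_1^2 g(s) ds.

-log(2) - exp(-2) + exp(-1)

An antiderivative is F(s) = -log(s) - exp(-s).
Then F(2) - F(1) = (-log(2) - exp(-2)) - (-exp(-1)) = -log(2) - exp(-2) + exp(-1).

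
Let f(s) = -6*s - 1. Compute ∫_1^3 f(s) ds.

By the power rule, an antiderivative is F(s) = -3*s**2 - s.
Then F(3) - F(1) = (-30) - (-4) = -26.

-26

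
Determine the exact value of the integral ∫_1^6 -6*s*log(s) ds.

-108*log(3) - 108*log(2) + 105/2

Integrate by parts once (u = ln s, dv = -6*s ds).
An antiderivative is F(s) = -3*s**2*(2*log(s) - 1)/2.
Then F(6) - F(1) = (-108*log(3) - 108*log(2) + 54) - (3/2) = -108*log(3) - 108*log(2) + 105/2.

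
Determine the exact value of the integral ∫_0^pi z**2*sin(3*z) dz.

-4/27 + pi**2/3

Integrate by parts twice (u = z^2, dv = sin(3*z) dz).
An antiderivative is F(z) = -z**2*cos(3*z)/3 + 2*z*sin(3*z)/9 + 2*cos(3*z)/27.
Then F(pi) - F(0) = (-2/27 + pi**2/3) - (2/27) = -4/27 + pi**2/3.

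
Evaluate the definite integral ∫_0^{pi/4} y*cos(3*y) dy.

-1/9 - sqrt(2)/18 + sqrt(2)*pi/24

Integrate by parts once (u = y, dv = cos(3*y) dy).
An antiderivative is F(y) = y*sin(3*y)/3 + cos(3*y)/9.
Then F(pi/4) - F(0) = (sqrt(2)*(-4 + 3*pi)/72) - (1/9) = -1/9 - sqrt(2)/18 + sqrt(2)*pi/24.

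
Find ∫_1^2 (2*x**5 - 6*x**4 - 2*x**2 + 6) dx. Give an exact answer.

By the power rule, an antiderivative is F(x) = x**6/3 - 6*x**5/5 - 2*x**3/3 + 6*x.
Then F(2) - F(1) = (-52/5) - (67/15) = -223/15.

-223/15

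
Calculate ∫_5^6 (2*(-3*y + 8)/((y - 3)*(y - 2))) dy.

log(9/64)

Factor the denominator: y**2 - 5*y + 6 = (y - 2)(y - 3).
Partial fractions: 2*(-3*y + 8)/((y - 3)*(y - 2)) = -4/(y - 2) - 2/(y - 3).
An antiderivative is F(y) = -2*log(y - 3) - 4*log(y - 2).
Then F(6) - F(5) = (-8*log(2) - 2*log(3)) - (-4*log(3) - 2*log(2)) = log(9/64).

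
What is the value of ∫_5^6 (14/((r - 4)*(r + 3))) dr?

Factor the denominator: r**2 - r - 12 = (r + 3)(r - 4).
Partial fractions: 14/((r - 4)*(r + 3)) = -2/(r + 3) + 2/(r - 4).
An antiderivative is F(r) = 2*log(r - 4) - 2*log(r + 3).
Then F(6) - F(5) = (log(4/81)) - (-log(64)) = -4*log(3) + 8*log(2).

-4*log(3) + 8*log(2)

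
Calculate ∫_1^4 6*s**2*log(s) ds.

-42 + 256*log(2)

Integrate by parts once (u = ln s, dv = 6*s**2 ds).
An antiderivative is F(s) = 2*s**3*(3*log(s) - 1)/3.
Then F(4) - F(1) = (-128/3 + 256*log(2)) - (-2/3) = -42 + 256*log(2).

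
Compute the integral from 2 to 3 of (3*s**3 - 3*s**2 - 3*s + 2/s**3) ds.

By the power rule, an antiderivative is F(s) = 3*s**4/4 - s**3 - 3*s**2/2 - 1/s**2.
Then F(3) - F(2) = (725/36) - (-9/4) = 403/18.

403/18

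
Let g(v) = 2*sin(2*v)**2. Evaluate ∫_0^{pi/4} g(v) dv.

Use the identity sin^2(2*v) = (1 - cos(4*v))/2.
An antiderivative is F(v) = v - sin(4*v)/4.
Then F(pi/4) - F(0) = (pi/4) - (0) = pi/4.

pi/4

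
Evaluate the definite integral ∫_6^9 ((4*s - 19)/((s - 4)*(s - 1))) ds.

-6*log(5) + 16*log(2)

Factor the denominator: s**2 - 5*s + 4 = (s - 1)(s - 4).
Partial fractions: (4*s - 19)/((s - 4)*(s - 1)) = 5/(s - 1) - 1/(s - 4).
An antiderivative is F(s) = -log(s - 4) + 5*log(s - 1).
Then F(9) - F(6) = (-log(5) + 15*log(2)) - (-log(2) + 5*log(5)) = -6*log(5) + 16*log(2).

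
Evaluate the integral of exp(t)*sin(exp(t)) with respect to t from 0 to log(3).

Let u = exp(t), so du = exp(t) dt. When t = 0, u = 1; when t = log(3), u = 3.
The integral becomes ∫ sin(u) du from 1 to 3, with antiderivative -cos(u).
Back in t: F(t) = -cos(exp(t)).
Then F(log(3)) - F(0) = (-cos(3)) - (-cos(1)) = cos(1) - cos(3).

cos(1) - cos(3)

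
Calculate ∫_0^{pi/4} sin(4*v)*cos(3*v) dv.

Use the identity sin(4*v)cos(3*v) = [sin(7*v) + sin(v)]/2.
An antiderivative is F(v) = -cos(v)/2 - cos(7*v)/14.
Then F(pi/4) - F(0) = (-2*sqrt(2)/7) - (-4/7) = 4/7 - 2*sqrt(2)/7.

4/7 - 2*sqrt(2)/7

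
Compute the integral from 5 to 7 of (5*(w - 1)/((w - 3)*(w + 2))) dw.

Factor the denominator: w**2 - w - 6 = (w + 2)(w - 3).
Partial fractions: 5*(w - 1)/((w - 3)*(w + 2)) = 3/(w + 2) + 2/(w - 3).
An antiderivative is F(w) = 2*log(w - 3) + 3*log(w + 2).
Then F(7) - F(5) = (4*log(2) + 6*log(3)) - (2*log(2) + 3*log(7)) = -3*log(7) + 2*log(2) + 6*log(3).

-3*log(7) + 2*log(2) + 6*log(3)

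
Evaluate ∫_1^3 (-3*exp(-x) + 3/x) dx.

-3*exp(-1) + 3*exp(-3) + 3*log(3)

An antiderivative is F(x) = 3*log(x) + 3*exp(-x).
Then F(3) - F(1) = (3*exp(-3) + 3*log(3)) - (3*exp(-1)) = -3*exp(-1) + 3*exp(-3) + 3*log(3).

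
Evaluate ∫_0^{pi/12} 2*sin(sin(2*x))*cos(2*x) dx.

Let u = sin(2*x), so du = 2*cos(2*x) dx. When x = 0, u = 0; when x = pi/12, u = 1/2.
The integral becomes ∫ sin(u) du from 0 to 1/2, with antiderivative -cos(u).
Back in x: F(x) = -cos(sin(2*x)).
Then F(pi/12) - F(0) = (-cos(1/2)) - (-1) = 1 - cos(1/2).

1 - cos(1/2)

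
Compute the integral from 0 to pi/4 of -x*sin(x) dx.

sqrt(2)*(-4 + pi)/8

Integrate by parts once (u = x, dv = -sin(x) dx).
An antiderivative is F(x) = x*cos(x) - sin(x).
Then F(pi/4) - F(0) = (sqrt(2)*(-4 + pi)/8) - (0) = sqrt(2)*(-4 + pi)/8.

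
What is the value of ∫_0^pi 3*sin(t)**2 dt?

3*pi/2

Use the identity sin^2(t) = (1 - cos(2*t))/2.
An antiderivative is F(t) = 3*t/2 - 3*sin(2*t)/4.
Then F(pi) - F(0) = (3*pi/2) - (0) = 3*pi/2.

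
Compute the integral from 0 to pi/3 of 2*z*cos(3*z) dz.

-4/9

Integrate by parts once (u = z, dv = 2*cos(3*z) dz).
An antiderivative is F(z) = 2*z*sin(3*z)/3 + 2*cos(3*z)/9.
Then F(pi/3) - F(0) = (-2/9) - (2/9) = -4/9.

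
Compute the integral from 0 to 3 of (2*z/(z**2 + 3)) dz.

Let u = z**2 + 3, so du = 2*z dz. When z = 0, u = 3; when z = 3, u = 12.
The integral becomes ∫ 1/u du from 3 to 12, with antiderivative log(u).
Back in z: F(z) = log(z**2 + 3).
Then F(3) - F(0) = (log(12)) - (log(3)) = log(4).

log(4)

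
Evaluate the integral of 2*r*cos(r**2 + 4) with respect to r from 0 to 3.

sin(13) - sin(4)

Let u = r**2 + 4, so du = 2*r dr. When r = 0, u = 4; when r = 3, u = 13.
The integral becomes ∫ cos(u) du from 4 to 13, with antiderivative sin(u).
Back in r: F(r) = sin(r**2 + 4).
Then F(3) - F(0) = (sin(13)) - (sin(4)) = sin(13) - sin(4).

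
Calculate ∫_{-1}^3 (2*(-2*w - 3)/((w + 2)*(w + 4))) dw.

Factor the denominator: w**2 + 6*w + 8 = (w + 4)(w + 2).
Partial fractions: 2*(-2*w - 3)/((w + 2)*(w + 4)) = -5/(w + 4) + 1/(w + 2).
An antiderivative is F(w) = log(w + 2) - 5*log(w + 4).
Then F(3) - F(-1) = (-5*log(7) + log(5)) - (-5*log(3)) = -5*log(7) + log(5) + 5*log(3).

-5*log(7) + log(5) + 5*log(3)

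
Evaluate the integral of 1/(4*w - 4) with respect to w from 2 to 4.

log(3)/4

An antiderivative is F(w) = log(4*w - 4)/4.
Then F(4) - F(2) = (log(12)/4) - (log(2)/2) = log(3)/4.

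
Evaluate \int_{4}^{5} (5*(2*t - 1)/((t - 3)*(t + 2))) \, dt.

-5*log(3) + 5*log(7)

Factor the denominator: t**2 - t - 6 = (t + 2)(t - 3).
Partial fractions: 5*(2*t - 1)/((t - 3)*(t + 2)) = 5/(t + 2) + 5/(t - 3).
An antiderivative is F(t) = 5*log(t - 3) + 5*log(t + 2).
Then F(5) - F(4) = (5*log(2) + 5*log(7)) - (5*log(2) + 5*log(3)) = -5*log(3) + 5*log(7).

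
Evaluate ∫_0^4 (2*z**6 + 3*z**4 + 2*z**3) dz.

189824/35

By the power rule, an antiderivative is F(z) = 2*z**7/7 + 3*z**5/5 + z**4/2.
Then F(4) - F(0) = (189824/35) - (0) = 189824/35.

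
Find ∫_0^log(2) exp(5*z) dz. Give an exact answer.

31/5

Let u = exp(z), so du = exp(z) dz. When z = 0, u = 1; when z = log(2), u = 2.
The integral becomes ∫ u**4 du from 1 to 2, with antiderivative u**5/5.
Back in z: F(z) = exp(5*z)/5.
Then F(log(2)) - F(0) = (32/5) - (1/5) = 31/5.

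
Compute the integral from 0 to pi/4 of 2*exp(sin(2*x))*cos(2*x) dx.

Let u = sin(2*x), so du = 2*cos(2*x) dx. When x = 0, u = 0; when x = pi/4, u = 1.
The integral becomes ∫ exp(u) du from 0 to 1, with antiderivative exp(u).
Back in x: F(x) = exp(sin(2*x)).
Then F(pi/4) - F(0) = (E) - (1) = -1 + E.

-1 + E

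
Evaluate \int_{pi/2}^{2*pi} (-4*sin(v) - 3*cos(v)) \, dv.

An antiderivative is F(v) = -3*sin(v) + 4*cos(v).
Then F(2*pi) - F(pi/2) = (4) - (-3) = 7.

7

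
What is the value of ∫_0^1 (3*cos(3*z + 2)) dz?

Let u = 3*z + 2, so du = 3 dz. When z = 0, u = 2; when z = 1, u = 5.
The integral becomes ∫ cos(u) du from 2 to 5, with antiderivative sin(u).
Back in z: F(z) = sin(3*z + 2).
Then F(1) - F(0) = (sin(5)) - (sin(2)) = sin(5) - sin(2).

sin(5) - sin(2)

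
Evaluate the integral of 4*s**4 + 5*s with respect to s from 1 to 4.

8559/10

By the power rule, an antiderivative is F(s) = 4*s**5/5 + 5*s**2/2.
Then F(4) - F(1) = (4296/5) - (33/10) = 8559/10.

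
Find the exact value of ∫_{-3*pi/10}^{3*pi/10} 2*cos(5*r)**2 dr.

Use the identity cos^2(5*r) = (1 + cos(10*r))/2.
An antiderivative is F(r) = r + sin(10*r)/10.
Then F(3*pi/10) - F(-3*pi/10) = (3*pi/10) - (-3*pi/10) = 3*pi/5.

3*pi/5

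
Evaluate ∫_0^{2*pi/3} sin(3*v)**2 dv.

pi/3

Use the identity sin^2(3*v) = (1 - cos(6*v))/2.
An antiderivative is F(v) = v/2 - sin(6*v)/12.
Then F(2*pi/3) - F(0) = (pi/3) - (0) = pi/3.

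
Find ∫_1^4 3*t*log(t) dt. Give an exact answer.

Integrate by parts once (u = ln t, dv = 3*t dt).
An antiderivative is F(t) = 3*t**2*(2*log(t) - 1)/4.
Then F(4) - F(1) = (-12 + 48*log(2)) - (-3/4) = -45/4 + 48*log(2).

-45/4 + 48*log(2)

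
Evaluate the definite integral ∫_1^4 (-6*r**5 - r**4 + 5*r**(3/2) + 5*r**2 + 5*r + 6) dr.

By the power rule, an antiderivative is F(r) = -r**6 + 2*r**(5/2) - r**5/5 + 5*r**3/3 + 5*r**2/2 + 6*r.
Then F(4) - F(1) = (-60992/15) - (329/30) = -40771/10.

-40771/10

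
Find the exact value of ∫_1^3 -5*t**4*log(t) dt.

242/5 - 243*log(3)

Integrate by parts once (u = ln t, dv = -5*t**4 dt).
An antiderivative is F(t) = -t**5*(5*log(t) - 1)/5.
Then F(3) - F(1) = (243/5 - 243*log(3)) - (1/5) = 242/5 - 243*log(3).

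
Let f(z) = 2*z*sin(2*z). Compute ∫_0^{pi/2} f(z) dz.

Integrate by parts once (u = z, dv = 2*sin(2*z) dz).
An antiderivative is F(z) = -z*cos(2*z) + sin(2*z)/2.
Then F(pi/2) - F(0) = (pi/2) - (0) = pi/2.

pi/2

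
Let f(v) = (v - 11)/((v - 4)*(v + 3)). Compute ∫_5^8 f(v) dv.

-8*log(2) + 2*log(11)

Factor the denominator: v**2 - v - 12 = (v + 3)(v - 4).
Partial fractions: (v - 11)/((v - 4)*(v + 3)) = 2/(v + 3) - 1/(v - 4).
An antiderivative is F(v) = -log(v - 4) + 2*log(v + 3).
Then F(8) - F(5) = (-2*log(2) + 2*log(11)) - (log(64)) = -8*log(2) + 2*log(11).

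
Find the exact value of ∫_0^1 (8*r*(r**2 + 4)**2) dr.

Let u = r**2 + 4, so du = 2*r dr. When r = 0, u = 4; when r = 1, u = 5.
The integral becomes 4·∫ u**2 du from 4 to 5, with antiderivative 4*u**3/3.
Back in r: F(r) = 4*(r**2 + 4)**3/3.
Then F(1) - F(0) = (500/3) - (256/3) = 244/3.

244/3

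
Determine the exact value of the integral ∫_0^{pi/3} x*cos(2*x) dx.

-3/8 + sqrt(3)*pi/12

Integrate by parts once (u = x, dv = cos(2*x) dx).
An antiderivative is F(x) = x*sin(2*x)/2 + cos(2*x)/4.
Then F(pi/3) - F(0) = (-1/8 + sqrt(3)*pi/12) - (1/4) = -3/8 + sqrt(3)*pi/12.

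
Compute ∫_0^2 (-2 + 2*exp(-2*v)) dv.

An antiderivative is F(v) = -2*v - exp(-2*v).
Then F(2) - F(0) = (-4 - exp(-4)) - (-1) = -3 - exp(-4).

-3 - exp(-4)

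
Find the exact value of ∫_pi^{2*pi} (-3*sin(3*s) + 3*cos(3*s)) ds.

An antiderivative is F(s) = sin(3*s) + cos(3*s).
Then F(2*pi) - F(pi) = (1) - (-1) = 2.

2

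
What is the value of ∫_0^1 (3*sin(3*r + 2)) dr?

cos(2) - cos(5)

Let u = 3*r + 2, so du = 3 dr. When r = 0, u = 2; when r = 1, u = 5.
The integral becomes ∫ sin(u) du from 2 to 5, with antiderivative -cos(u).
Back in r: F(r) = -cos(3*r + 2).
Then F(1) - F(0) = (-cos(5)) - (-cos(2)) = cos(2) - cos(5).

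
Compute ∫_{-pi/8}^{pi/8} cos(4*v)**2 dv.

pi/8

Use the identity cos^2(4*v) = (1 + cos(8*v))/2.
An antiderivative is F(v) = v/2 + sin(8*v)/16.
Then F(pi/8) - F(-pi/8) = (pi/16) - (-pi/16) = pi/8.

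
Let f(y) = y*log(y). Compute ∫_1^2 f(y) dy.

Integrate by parts once (u = ln y, dv = y dy).
An antiderivative is F(y) = y**2*(2*log(y) - 1)/4.
Then F(2) - F(1) = (-1 + log(4)) - (-1/4) = -3/4 + log(4).

-3/4 + log(4)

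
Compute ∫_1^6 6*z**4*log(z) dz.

-1866 + 46656*log(6)/5

Integrate by parts once (u = ln z, dv = 6*z**4 dz).
An antiderivative is F(z) = 6*z**5*(5*log(z) - 1)/25.
Then F(6) - F(1) = (-46656/25 + 46656*log(6)/5) - (-6/25) = -1866 + 46656*log(6)/5.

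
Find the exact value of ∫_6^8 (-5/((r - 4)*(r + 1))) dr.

Factor the denominator: r**2 - 3*r - 4 = (r + 1)(r - 4).
Partial fractions: -5/((r - 4)*(r + 1)) = 1/(r + 1) - 1/(r - 4).
An antiderivative is F(r) = -log(r - 4) + log(r + 1).
Then F(8) - F(6) = (log(9/4)) - (log(7/2)) = log(9/14).

log(9/14)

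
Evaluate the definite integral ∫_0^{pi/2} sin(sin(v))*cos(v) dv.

Let u = sin(v), so du = cos(v) dv. When v = 0, u = 0; when v = pi/2, u = 1.
The integral becomes ∫ sin(u) du from 0 to 1, with antiderivative -cos(u).
Back in v: F(v) = -cos(sin(v)).
Then F(pi/2) - F(0) = (-cos(1)) - (-1) = 1 - cos(1).

1 - cos(1)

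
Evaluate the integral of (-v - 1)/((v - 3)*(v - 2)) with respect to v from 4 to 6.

log(8/81)

Factor the denominator: v**2 - 5*v + 6 = (v - 2)(v - 3).
Partial fractions: (-v - 1)/((v - 3)*(v - 2)) = 3/(v - 2) - 4/(v - 3).
An antiderivative is F(v) = -4*log(v - 3) + 3*log(v - 2).
Then F(6) - F(4) = (log(64/81)) - (log(8)) = log(8/81).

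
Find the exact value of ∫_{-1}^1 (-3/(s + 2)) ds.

-log(27)

An antiderivative is F(s) = -3*log(s + 2).
Then F(1) - F(-1) = (-log(27)) - (0) = -log(27).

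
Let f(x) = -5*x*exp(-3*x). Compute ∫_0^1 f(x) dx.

-5/9 + 20*exp(-3)/9

Integrate by parts once (u = x, dv = -5*exp(-3*x) dx).
An antiderivative is F(x) = (15*x + 5)*exp(-3*x)/9.
Then F(1) - F(0) = (20*exp(-3)/9) - (5/9) = -5/9 + 20*exp(-3)/9.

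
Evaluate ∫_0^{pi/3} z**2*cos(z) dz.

Integrate by parts twice (u = z^2, dv = cos(z) dz).
An antiderivative is F(z) = z**2*sin(z) + 2*z*cos(z) - 2*sin(z).
Then F(pi/3) - F(0) = (-sqrt(3) + sqrt(3)*pi**2/18 + pi/3) - (0) = -sqrt(3) + sqrt(3)*pi**2/18 + pi/3.

-sqrt(3) + sqrt(3)*pi**2/18 + pi/3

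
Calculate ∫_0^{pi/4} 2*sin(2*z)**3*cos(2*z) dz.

1/4

Let u = sin(2*z), so du = 2*cos(2*z) dz. When z = 0, u = 0; when z = pi/4, u = 1.
The integral becomes ∫ u**3 du from 0 to 1, with antiderivative u**4/4.
Back in z: F(z) = sin(2*z)**4/4.
Then F(pi/4) - F(0) = (1/4) - (0) = 1/4.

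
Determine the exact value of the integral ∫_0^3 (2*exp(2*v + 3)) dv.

Let u = 2*v + 3, so du = 2 dv. When v = 0, u = 3; when v = 3, u = 9.
The integral becomes ∫ exp(u) du from 3 to 9, with antiderivative exp(u).
Back in v: F(v) = exp(2*v + 3).
Then F(3) - F(0) = (exp(9)) - (exp(3)) = -exp(3) + exp(9).

-exp(3) + exp(9)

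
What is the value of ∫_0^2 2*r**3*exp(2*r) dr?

3/4 + 17*exp(4)/4

Integrate by parts 3 times (u = r^3, dv = 2*exp(2*r) dr).
An antiderivative is F(r) = (4*r**3 - 6*r**2 + 6*r - 3)*exp(2*r)/4.
Then F(2) - F(0) = (17*exp(4)/4) - (-3/4) = 3/4 + 17*exp(4)/4.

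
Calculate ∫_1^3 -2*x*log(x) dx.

4 - 9*log(3)

Integrate by parts once (u = ln x, dv = -2*x dx).
An antiderivative is F(x) = -x**2*(2*log(x) - 1)/2.
Then F(3) - F(1) = (9/2 - 9*log(3)) - (1/2) = 4 - 9*log(3).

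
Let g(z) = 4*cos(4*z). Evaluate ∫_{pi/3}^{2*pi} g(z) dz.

An antiderivative is F(z) = sin(4*z).
Then F(2*pi) - F(pi/3) = (0) - (-sqrt(3)/2) = sqrt(3)/2.

sqrt(3)/2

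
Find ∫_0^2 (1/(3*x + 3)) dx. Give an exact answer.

An antiderivative is F(x) = log(3*x + 3)/3.
Then F(2) - F(0) = (2*log(3)/3) - (log(3)/3) = log(3)/3.

log(3)/3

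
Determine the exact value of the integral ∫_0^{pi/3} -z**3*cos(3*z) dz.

Integrate by parts 3 times (u = z^3, dv = -cos(3*z) dz).
An antiderivative is F(z) = -z**3*sin(3*z)/3 - z**2*cos(3*z)/3 + 2*z*sin(3*z)/9 + 2*cos(3*z)/27.
Then F(pi/3) - F(0) = (-2/27 + pi**2/27) - (2/27) = -4/27 + pi**2/27.

-4/27 + pi**2/27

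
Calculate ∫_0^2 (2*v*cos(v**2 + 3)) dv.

-sin(3) + sin(7)

Let u = v**2 + 3, so du = 2*v dv. When v = 0, u = 3; when v = 2, u = 7.
The integral becomes ∫ cos(u) du from 3 to 7, with antiderivative sin(u).
Back in v: F(v) = sin(v**2 + 3).
Then F(2) - F(0) = (sin(7)) - (sin(3)) = -sin(3) + sin(7).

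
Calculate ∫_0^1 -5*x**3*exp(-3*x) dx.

-10/27 + 130*exp(-3)/27

Integrate by parts 3 times (u = x^3, dv = -5*exp(-3*x) dx).
An antiderivative is F(x) = (45*x**3 + 45*x**2 + 30*x + 10)*exp(-3*x)/27.
Then F(1) - F(0) = (130*exp(-3)/27) - (10/27) = -10/27 + 130*exp(-3)/27.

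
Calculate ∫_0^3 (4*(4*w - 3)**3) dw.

1620

Let u = 4*w - 3, so du = 4 dw. When w = 0, u = -3; when w = 3, u = 9.
The integral becomes ∫ u**3 du from -3 to 9, with antiderivative u**4/4.
Back in w: F(w) = (4*w - 3)**4/4.
Then F(3) - F(0) = (6561/4) - (81/4) = 1620.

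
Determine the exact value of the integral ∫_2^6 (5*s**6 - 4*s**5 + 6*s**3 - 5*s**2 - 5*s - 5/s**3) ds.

10728541/63

By the power rule, an antiderivative is F(s) = 5*s**7/7 - 2*s**6/3 + 3*s**4/2 - 5*s**3/3 - 5*s**2/2 + 5/(2*s**2).
Then F(6) - F(2) = (85853555/504) - (2803/56) = 10728541/63.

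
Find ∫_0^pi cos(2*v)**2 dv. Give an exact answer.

Use the identity cos^2(2*v) = (1 + cos(4*v))/2.
An antiderivative is F(v) = v/2 + sin(4*v)/8.
Then F(pi) - F(0) = (pi/2) - (0) = pi/2.

pi/2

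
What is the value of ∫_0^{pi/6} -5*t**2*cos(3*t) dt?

10/27 - 5*pi**2/108

Integrate by parts twice (u = t^2, dv = -5*cos(3*t) dt).
An antiderivative is F(t) = -5*t**2*sin(3*t)/3 - 10*t*cos(3*t)/9 + 10*sin(3*t)/27.
Then F(pi/6) - F(0) = (10/27 - 5*pi**2/108) - (0) = 10/27 - 5*pi**2/108.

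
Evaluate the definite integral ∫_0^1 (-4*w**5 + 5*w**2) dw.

By the power rule, an antiderivative is F(w) = -2*w**6/3 + 5*w**3/3.
Then F(1) - F(0) = (1) - (0) = 1.

1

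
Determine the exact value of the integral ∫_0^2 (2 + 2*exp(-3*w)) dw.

An antiderivative is F(w) = 2*w - 2*exp(-3*w)/3.
Then F(2) - F(0) = (4 - 2*exp(-6)/3) - (-2/3) = 14/3 - 2*exp(-6)/3.

14/3 - 2*exp(-6)/3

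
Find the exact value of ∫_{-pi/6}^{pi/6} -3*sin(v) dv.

0

An antiderivative is F(v) = 3*cos(v).
Then F(pi/6) - F(-pi/6) = (3*sqrt(3)/2) - (3*sqrt(3)/2) = 0.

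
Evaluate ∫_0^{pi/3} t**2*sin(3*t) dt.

-4/27 + pi**2/27

Integrate by parts twice (u = t^2, dv = sin(3*t) dt).
An antiderivative is F(t) = -t**2*cos(3*t)/3 + 2*t*sin(3*t)/9 + 2*cos(3*t)/27.
Then F(pi/3) - F(0) = (-2/27 + pi**2/27) - (2/27) = -4/27 + pi**2/27.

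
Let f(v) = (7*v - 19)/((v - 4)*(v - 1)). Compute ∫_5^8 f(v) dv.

-2*log(2) + 4*log(7)

Factor the denominator: v**2 - 5*v + 4 = (v - 1)(v - 4).
Partial fractions: (7*v - 19)/((v - 4)*(v - 1)) = 4/(v - 1) + 3/(v - 4).
An antiderivative is F(v) = 3*log(v - 4) + 4*log(v - 1).
Then F(8) - F(5) = (6*log(2) + 4*log(7)) - (8*log(2)) = -2*log(2) + 4*log(7).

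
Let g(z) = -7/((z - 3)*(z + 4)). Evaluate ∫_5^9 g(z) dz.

log(13/27)

Factor the denominator: z**2 + z - 12 = (z + 4)(z - 3).
Partial fractions: -7/((z - 3)*(z + 4)) = 1/(z + 4) - 1/(z - 3).
An antiderivative is F(z) = -log(z - 3) + log(z + 4).
Then F(9) - F(5) = (log(13/6)) - (log(9/2)) = log(13/27).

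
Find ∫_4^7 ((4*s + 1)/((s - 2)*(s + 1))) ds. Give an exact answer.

Factor the denominator: s**2 - s - 2 = (s + 1)(s - 2).
Partial fractions: (4*s + 1)/((s - 2)*(s + 1)) = 1/(s + 1) + 3/(s - 2).
An antiderivative is F(s) = 3*log(s - 2) + log(s + 1).
Then F(7) - F(4) = (3*log(2) + 3*log(5)) - (log(40)) = log(25).

log(25)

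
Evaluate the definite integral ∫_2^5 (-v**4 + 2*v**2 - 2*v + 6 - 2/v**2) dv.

By the power rule, an antiderivative is F(v) = -v**5/5 + 2*v**3/3 - v**2 + 6*v + 2/v.
Then F(5) - F(2) = (-8044/15) - (119/15) = -2721/5.

-2721/5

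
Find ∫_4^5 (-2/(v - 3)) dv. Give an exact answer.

-log(4)

An antiderivative is F(v) = -2*log(v - 3).
Then F(5) - F(4) = (-log(4)) - (0) = -log(4).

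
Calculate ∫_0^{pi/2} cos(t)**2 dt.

pi/4

Use the identity cos^2(t) = (1 + cos(2*t))/2.
An antiderivative is F(t) = t/2 + sin(2*t)/4.
Then F(pi/2) - F(0) = (pi/4) - (0) = pi/4.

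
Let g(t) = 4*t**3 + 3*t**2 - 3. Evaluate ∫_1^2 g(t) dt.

By the power rule, an antiderivative is F(t) = t**4 + t**3 - 3*t.
Then F(2) - F(1) = (18) - (-1) = 19.

19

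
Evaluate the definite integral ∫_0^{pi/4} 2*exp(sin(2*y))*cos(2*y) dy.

-1 + E

Let u = sin(2*y), so du = 2*cos(2*y) dy. When y = 0, u = 0; when y = pi/4, u = 1.
The integral becomes ∫ exp(u) du from 0 to 1, with antiderivative exp(u).
Back in y: F(y) = exp(sin(2*y)).
Then F(pi/4) - F(0) = (E) - (1) = -1 + E.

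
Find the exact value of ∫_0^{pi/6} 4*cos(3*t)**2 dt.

Use the identity cos^2(3*t) = (1 + cos(6*t))/2.
An antiderivative is F(t) = 2*t + sin(6*t)/3.
Then F(pi/6) - F(0) = (pi/3) - (0) = pi/3.

pi/3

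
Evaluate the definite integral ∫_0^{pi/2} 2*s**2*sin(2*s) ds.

Integrate by parts twice (u = s^2, dv = 2*sin(2*s) ds).
An antiderivative is F(s) = -s**2*cos(2*s) + s*sin(2*s) + cos(2*s)/2.
Then F(pi/2) - F(0) = (-1/2 + pi**2/4) - (1/2) = -1 + pi**2/4.

-1 + pi**2/4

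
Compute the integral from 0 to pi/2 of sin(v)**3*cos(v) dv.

1/4

Let u = sin(v), so du = cos(v) dv. When v = 0, u = 0; when v = pi/2, u = 1.
The integral becomes ∫ u**3 du from 0 to 1, with antiderivative u**4/4.
Back in v: F(v) = sin(v)**4/4.
Then F(pi/2) - F(0) = (1/4) - (0) = 1/4.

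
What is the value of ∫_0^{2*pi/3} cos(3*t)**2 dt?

Use the identity cos^2(3*t) = (1 + cos(6*t))/2.
An antiderivative is F(t) = t/2 + sin(6*t)/12.
Then F(2*pi/3) - F(0) = (pi/3) - (0) = pi/3.

pi/3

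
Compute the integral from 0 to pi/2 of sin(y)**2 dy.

Use the identity sin^2(y) = (1 - cos(2*y))/2.
An antiderivative is F(y) = y/2 - sin(2*y)/4.
Then F(pi/2) - F(0) = (pi/4) - (0) = pi/4.

pi/4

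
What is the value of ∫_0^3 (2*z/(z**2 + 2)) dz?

log(11/2)

Let u = z**2 + 2, so du = 2*z dz. When z = 0, u = 2; when z = 3, u = 11.
The integral becomes ∫ 1/u du from 2 to 11, with antiderivative log(u).
Back in z: F(z) = log(z**2 + 2).
Then F(3) - F(0) = (log(11)) - (log(2)) = log(11/2).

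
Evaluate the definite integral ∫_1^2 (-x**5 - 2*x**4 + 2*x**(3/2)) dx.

-237/10 + 16*sqrt(2)/5

By the power rule, an antiderivative is F(x) = -x**6/6 + 4*x**(5/2)/5 - 2*x**5/5.
Then F(2) - F(1) = (-352/15 + 16*sqrt(2)/5) - (7/30) = -237/10 + 16*sqrt(2)/5.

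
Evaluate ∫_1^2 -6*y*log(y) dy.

9/2 - 12*log(2)

Integrate by parts once (u = ln y, dv = -6*y dy).
An antiderivative is F(y) = -3*y**2*(2*log(y) - 1)/2.
Then F(2) - F(1) = (6 - 12*log(2)) - (3/2) = 9/2 - 12*log(2).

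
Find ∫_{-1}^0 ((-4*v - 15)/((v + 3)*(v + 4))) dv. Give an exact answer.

Factor the denominator: v**2 + 7*v + 12 = (v + 4)(v + 3).
Partial fractions: (-4*v - 15)/((v + 3)*(v + 4)) = -1/(v + 4) - 3/(v + 3).
An antiderivative is F(v) = -3*log(v + 3) - log(v + 4).
Then F(0) - F(-1) = (-3*log(3) - 2*log(2)) - (-log(24)) = log(2/9).

log(2/9)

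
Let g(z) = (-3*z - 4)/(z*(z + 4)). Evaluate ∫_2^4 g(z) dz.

Factor the denominator: z**2 + 4*z = (z + 4)z.
Partial fractions: (-3*z - 4)/(z*(z + 4)) = -2/(z + 4) - 1/z.
An antiderivative is F(z) = -log(z) - 2*log(z + 4).
Then F(4) - F(2) = (-8*log(2)) - (-log(72)) = log(9/32).

log(9/32)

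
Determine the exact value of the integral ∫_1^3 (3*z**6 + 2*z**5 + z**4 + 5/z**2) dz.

By the power rule, an antiderivative is F(z) = 3*z**7/7 + z**6/3 + z**5/5 - 5/z.
Then F(3) - F(1) = (128858/105) - (-424/105) = 43094/35.

43094/35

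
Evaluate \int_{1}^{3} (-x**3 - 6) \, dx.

-32

By the power rule, an antiderivative is F(x) = -x**4/4 - 6*x.
Then F(3) - F(1) = (-153/4) - (-25/4) = -32.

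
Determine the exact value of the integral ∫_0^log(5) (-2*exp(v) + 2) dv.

An antiderivative is F(v) = 2*v - 2*exp(v).
Then F(log(5)) - F(0) = (-10 + 2*log(5)) - (-2) = -8 + 2*log(5).

-8 + 2*log(5)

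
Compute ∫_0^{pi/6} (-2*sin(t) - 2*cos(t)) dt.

-3 + sqrt(3)

An antiderivative is F(t) = -2*sin(t) + 2*cos(t).
Then F(pi/6) - F(0) = (-1 + sqrt(3)) - (2) = -3 + sqrt(3).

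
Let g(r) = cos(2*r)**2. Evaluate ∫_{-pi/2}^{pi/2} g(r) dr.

pi/2

Use the identity cos^2(2*r) = (1 + cos(4*r))/2.
An antiderivative is F(r) = r/2 + sin(4*r)/8.
Then F(pi/2) - F(-pi/2) = (pi/4) - (-pi/4) = pi/2.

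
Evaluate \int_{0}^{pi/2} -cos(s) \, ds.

-1

An antiderivative is F(s) = -sin(s).
Then F(pi/2) - F(0) = (-1) - (0) = -1.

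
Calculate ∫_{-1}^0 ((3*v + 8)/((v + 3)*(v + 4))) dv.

Factor the denominator: v**2 + 7*v + 12 = (v + 4)(v + 3).
Partial fractions: (3*v + 8)/((v + 3)*(v + 4)) = 4/(v + 4) - 1/(v + 3).
An antiderivative is F(v) = -log(v + 3) + 4*log(v + 4).
Then F(0) - F(-1) = (-log(3) + 8*log(2)) - (log(81/2)) = -5*log(3) + 9*log(2).

-5*log(3) + 9*log(2)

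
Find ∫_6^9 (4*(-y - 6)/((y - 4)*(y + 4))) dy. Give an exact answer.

Factor the denominator: y**2 - 16 = (y + 4)(y - 4).
Partial fractions: 4*(-y - 6)/((y - 4)*(y + 4)) = 1/(y + 4) - 5/(y - 4).
An antiderivative is F(y) = -5*log(y - 4) + log(y + 4).
Then F(9) - F(6) = (-5*log(5) + log(13)) - (log(5/16)) = -6*log(5) + log(13) + 4*log(2).

-6*log(5) + log(13) + 4*log(2)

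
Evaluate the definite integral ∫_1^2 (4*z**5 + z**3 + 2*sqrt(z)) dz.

8*sqrt(2)/3 + 533/12

By the power rule, an antiderivative is F(z) = 2*z**6/3 + z**4/4 + 4*z**(3/2)/3.
Then F(2) - F(1) = (8*sqrt(2)/3 + 140/3) - (9/4) = 8*sqrt(2)/3 + 533/12.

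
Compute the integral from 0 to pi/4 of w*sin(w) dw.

Integrate by parts once (u = w, dv = sin(w) dw).
An antiderivative is F(w) = -w*cos(w) + sin(w).
Then F(pi/4) - F(0) = (sqrt(2)*(4 - pi)/8) - (0) = sqrt(2)*(4 - pi)/8.

sqrt(2)*(4 - pi)/8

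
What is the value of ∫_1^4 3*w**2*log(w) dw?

-21 + 128*log(2)

Integrate by parts once (u = ln w, dv = 3*w**2 dw).
An antiderivative is F(w) = w**3*(3*log(w) - 1)/3.
Then F(4) - F(1) = (-64/3 + 128*log(2)) - (-1/3) = -21 + 128*log(2).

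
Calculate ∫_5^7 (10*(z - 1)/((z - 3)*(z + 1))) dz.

-5*log(3) + 15*log(2)

Factor the denominator: z**2 - 2*z - 3 = (z + 1)(z - 3).
Partial fractions: 10*(z - 1)/((z - 3)*(z + 1)) = 5/(z + 1) + 5/(z - 3).
An antiderivative is F(z) = 5*log(z - 3) + 5*log(z + 1).
Then F(7) - F(5) = (25*log(2)) - (5*log(3) + 10*log(2)) = -5*log(3) + 15*log(2).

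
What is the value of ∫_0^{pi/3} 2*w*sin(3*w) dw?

Integrate by parts once (u = w, dv = 2*sin(3*w) dw).
An antiderivative is F(w) = -2*w*cos(3*w)/3 + 2*sin(3*w)/9.
Then F(pi/3) - F(0) = (2*pi/9) - (0) = 2*pi/9.

2*pi/9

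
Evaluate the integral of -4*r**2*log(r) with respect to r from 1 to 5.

Integrate by parts once (u = ln r, dv = -4*r**2 dr).
An antiderivative is F(r) = -4*r**3*(3*log(r) - 1)/9.
Then F(5) - F(1) = (500/9 - 500*log(5)/3) - (4/9) = 496/9 - 500*log(5)/3.

496/9 - 500*log(5)/3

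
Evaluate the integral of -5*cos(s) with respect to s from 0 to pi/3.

An antiderivative is F(s) = -5*sin(s).
Then F(pi/3) - F(0) = (-5*sqrt(3)/2) - (0) = -5*sqrt(3)/2.

-5*sqrt(3)/2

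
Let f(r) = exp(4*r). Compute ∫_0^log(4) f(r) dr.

255/4

Let u = exp(r), so du = exp(r) dr. When r = 0, u = 1; when r = log(4), u = 4.
The integral becomes ∫ u**3 du from 1 to 4, with antiderivative u**4/4.
Back in r: F(r) = exp(4*r)/4.
Then F(log(4)) - F(0) = (64) - (1/4) = 255/4.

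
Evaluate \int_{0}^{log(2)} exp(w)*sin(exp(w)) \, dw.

-cos(2) + cos(1)

Let u = exp(w), so du = exp(w) dw. When w = 0, u = 1; when w = log(2), u = 2.
The integral becomes ∫ sin(u) du from 1 to 2, with antiderivative -cos(u).
Back in w: F(w) = -cos(exp(w)).
Then F(log(2)) - F(0) = (-cos(2)) - (-cos(1)) = -cos(2) + cos(1).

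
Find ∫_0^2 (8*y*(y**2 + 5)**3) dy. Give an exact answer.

5936

Let u = y**2 + 5, so du = 2*y dy. When y = 0, u = 5; when y = 2, u = 9.
The integral becomes 4·∫ u**3 du from 5 to 9, with antiderivative u**4.
Back in y: F(y) = (y**2 + 5)**4.
Then F(2) - F(0) = (6561) - (625) = 5936.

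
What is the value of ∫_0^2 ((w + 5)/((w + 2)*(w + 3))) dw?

log(72/25)

Factor the denominator: w**2 + 5*w + 6 = (w + 3)(w + 2).
Partial fractions: (w + 5)/((w + 2)*(w + 3)) = -2/(w + 3) + 3/(w + 2).
An antiderivative is F(w) = 3*log(w + 2) - 2*log(w + 3).
Then F(2) - F(0) = (log(64/25)) - (log(8/9)) = log(72/25).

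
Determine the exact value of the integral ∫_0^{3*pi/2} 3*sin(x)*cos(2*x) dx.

Use the identity sin(x)cos(2*x) = [sin(3*x) + sin(-x)]/2.
An antiderivative is F(x) = 3*cos(x)/2 - cos(3*x)/2.
Then F(3*pi/2) - F(0) = (0) - (1) = -1.

-1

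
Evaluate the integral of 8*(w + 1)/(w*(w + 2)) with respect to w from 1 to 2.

Factor the denominator: w**2 + 2*w = (w + 2)w.
Partial fractions: 8*(w + 1)/(w*(w + 2)) = 4/(w + 2) + 4/w.
An antiderivative is F(w) = 4*log(w) + 4*log(w + 2).
Then F(2) - F(1) = (12*log(2)) - (log(81)) = -4*log(3) + 12*log(2).

-4*log(3) + 12*log(2)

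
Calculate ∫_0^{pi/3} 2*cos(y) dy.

sqrt(3)

An antiderivative is F(y) = 2*sin(y).
Then F(pi/3) - F(0) = (sqrt(3)) - (0) = sqrt(3).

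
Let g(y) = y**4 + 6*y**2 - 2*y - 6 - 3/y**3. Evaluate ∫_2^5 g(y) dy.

162657/200

By the power rule, an antiderivative is F(y) = y**5/5 + 2*y**3 - y**2 - 6*y + 3/(2*y**2).
Then F(5) - F(2) = (41003/50) - (271/40) = 162657/200.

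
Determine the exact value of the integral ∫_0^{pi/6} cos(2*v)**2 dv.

sqrt(3)/16 + pi/12

Use the identity cos^2(2*v) = (1 + cos(4*v))/2.
An antiderivative is F(v) = v/2 + sin(4*v)/8.
Then F(pi/6) - F(0) = (sqrt(3)/16 + pi/12) - (0) = sqrt(3)/16 + pi/12.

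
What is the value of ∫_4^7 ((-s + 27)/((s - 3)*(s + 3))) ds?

-5*log(5) + 3*log(2) + 5*log(7)

Factor the denominator: s**2 - 9 = (s + 3)(s - 3).
Partial fractions: (-s + 27)/((s - 3)*(s + 3)) = -5/(s + 3) + 4/(s - 3).
An antiderivative is F(s) = 4*log(s - 3) - 5*log(s + 3).
Then F(7) - F(4) = (-5*log(5) + 3*log(2)) - (-5*log(7)) = -5*log(5) + 3*log(2) + 5*log(7).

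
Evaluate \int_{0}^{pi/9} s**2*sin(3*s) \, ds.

-1/27 - pi**2/486 + sqrt(3)*pi/81

Integrate by parts twice (u = s^2, dv = sin(3*s) ds).
An antiderivative is F(s) = -s**2*cos(3*s)/3 + 2*s*sin(3*s)/9 + 2*cos(3*s)/27.
Then F(pi/9) - F(0) = (-pi**2/486 + 1/27 + sqrt(3)*pi/81) - (2/27) = -1/27 - pi**2/486 + sqrt(3)*pi/81.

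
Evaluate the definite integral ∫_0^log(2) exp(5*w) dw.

Let u = exp(w), so du = exp(w) dw. When w = 0, u = 1; when w = log(2), u = 2.
The integral becomes ∫ u**4 du from 1 to 2, with antiderivative u**5/5.
Back in w: F(w) = exp(5*w)/5.
Then F(log(2)) - F(0) = (32/5) - (1/5) = 31/5.

31/5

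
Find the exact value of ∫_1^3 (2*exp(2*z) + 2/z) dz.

An antiderivative is F(z) = exp(2*z) + 2*log(z).
Then F(3) - F(1) = (log(9) + exp(6)) - (exp(2)) = -exp(2) + log(9) + exp(6).

-exp(2) + log(9) + exp(6)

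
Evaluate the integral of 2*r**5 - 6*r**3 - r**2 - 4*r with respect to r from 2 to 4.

2824/3

By the power rule, an antiderivative is F(r) = r**6/3 - 3*r**4/2 - r**3/3 - 2*r**2.
Then F(4) - F(2) = (928) - (-40/3) = 2824/3.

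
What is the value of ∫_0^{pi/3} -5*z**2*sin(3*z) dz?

20/27 - 5*pi**2/27

Integrate by parts twice (u = z^2, dv = -5*sin(3*z) dz).
An antiderivative is F(z) = 5*z**2*cos(3*z)/3 - 10*z*sin(3*z)/9 - 10*cos(3*z)/27.
Then F(pi/3) - F(0) = (10/27 - 5*pi**2/27) - (-10/27) = 20/27 - 5*pi**2/27.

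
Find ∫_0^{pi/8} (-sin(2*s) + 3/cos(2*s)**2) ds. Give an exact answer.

An antiderivative is F(s) = cos(2*s)/2 + 3*tan(2*s)/2.
Then F(pi/8) - F(0) = (sqrt(2)/4 + 3/2) - (1/2) = sqrt(2)/4 + 1.

sqrt(2)/4 + 1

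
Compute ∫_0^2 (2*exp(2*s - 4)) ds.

1 - exp(-4)

Let u = 2*s - 4, so du = 2 ds. When s = 0, u = -4; when s = 2, u = 0.
The integral becomes ∫ exp(u) du from -4 to 0, with antiderivative exp(u).
Back in s: F(s) = exp(2*s - 4).
Then F(2) - F(0) = (1) - (exp(-4)) = 1 - exp(-4).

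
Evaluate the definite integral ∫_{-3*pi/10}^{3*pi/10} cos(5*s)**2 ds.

Use the identity cos^2(5*s) = (1 + cos(10*s))/2.
An antiderivative is F(s) = s/2 + sin(10*s)/20.
Then F(3*pi/10) - F(-3*pi/10) = (3*pi/20) - (-3*pi/20) = 3*pi/10.

3*pi/10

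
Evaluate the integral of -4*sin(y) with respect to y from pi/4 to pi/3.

An antiderivative is F(y) = 4*cos(y).
Then F(pi/3) - F(pi/4) = (2) - (2*sqrt(2)) = 2 - 2*sqrt(2).

2 - 2*sqrt(2)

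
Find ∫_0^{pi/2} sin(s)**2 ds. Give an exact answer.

Use the identity sin^2(s) = (1 - cos(2*s))/2.
An antiderivative is F(s) = s/2 - sin(2*s)/4.
Then F(pi/2) - F(0) = (pi/4) - (0) = pi/4.

pi/4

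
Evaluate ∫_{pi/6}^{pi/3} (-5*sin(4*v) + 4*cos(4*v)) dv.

-sqrt(3)

An antiderivative is F(v) = sin(4*v) + 5*cos(4*v)/4.
Then F(pi/3) - F(pi/6) = (-sqrt(3)/2 - 5/8) - (-5/8 + sqrt(3)/2) = -sqrt(3).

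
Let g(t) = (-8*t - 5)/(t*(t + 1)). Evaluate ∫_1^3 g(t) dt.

-5*log(3) - 3*log(2)

Factor the denominator: t**2 + t = (t + 1)t.
Partial fractions: (-8*t - 5)/(t*(t + 1)) = -3/(t + 1) - 5/t.
An antiderivative is F(t) = -5*log(t) - 3*log(t + 1).
Then F(3) - F(1) = (-5*log(3) - 6*log(2)) - (-log(8)) = -5*log(3) - 3*log(2).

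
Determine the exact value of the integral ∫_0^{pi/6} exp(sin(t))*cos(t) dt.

Let u = sin(t), so du = cos(t) dt. When t = 0, u = 0; when t = pi/6, u = 1/2.
The integral becomes ∫ exp(u) du from 0 to 1/2, with antiderivative exp(u).
Back in t: F(t) = exp(sin(t)).
Then F(pi/6) - F(0) = (exp(1/2)) - (1) = -1 + exp(1/2).

-1 + exp(1/2)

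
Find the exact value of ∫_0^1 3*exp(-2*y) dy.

3/2 - 3*exp(-2)/2

An antiderivative is F(y) = -3*exp(-2*y)/2.
Then F(1) - F(0) = (-3*exp(-2)/2) - (-3/2) = 3/2 - 3*exp(-2)/2.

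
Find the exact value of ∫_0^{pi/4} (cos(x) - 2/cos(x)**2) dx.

An antiderivative is F(x) = sin(x) - 2*tan(x).
Then F(pi/4) - F(0) = (-2 + sqrt(2)/2) - (0) = -2 + sqrt(2)/2.

-2 + sqrt(2)/2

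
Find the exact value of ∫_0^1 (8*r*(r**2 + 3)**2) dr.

148/3

Let u = r**2 + 3, so du = 2*r dr. When r = 0, u = 3; when r = 1, u = 4.
The integral becomes 4·∫ u**2 du from 3 to 4, with antiderivative 4*u**3/3.
Back in r: F(r) = 4*(r**2 + 3)**3/3.
Then F(1) - F(0) = (256/3) - (36) = 148/3.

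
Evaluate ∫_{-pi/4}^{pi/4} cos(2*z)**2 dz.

pi/4

Use the identity cos^2(2*z) = (1 + cos(4*z))/2.
An antiderivative is F(z) = z/2 + sin(4*z)/8.
Then F(pi/4) - F(-pi/4) = (pi/8) - (-pi/8) = pi/4.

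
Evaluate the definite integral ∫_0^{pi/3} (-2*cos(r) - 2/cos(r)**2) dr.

An antiderivative is F(r) = -2*sin(r) - 2*tan(r).
Then F(pi/3) - F(0) = (-3*sqrt(3)) - (0) = -3*sqrt(3).

-3*sqrt(3)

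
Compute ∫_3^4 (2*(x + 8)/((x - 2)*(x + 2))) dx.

-3*log(3) + 2*log(2) + 3*log(5)

Factor the denominator: x**2 - 4 = (x + 2)(x - 2).
Partial fractions: 2*(x + 8)/((x - 2)*(x + 2)) = -3/(x + 2) + 5/(x - 2).
An antiderivative is F(x) = 5*log(x - 2) - 3*log(x + 2).
Then F(4) - F(3) = (log(4/27)) - (-3*log(5)) = -3*log(3) + 2*log(2) + 3*log(5).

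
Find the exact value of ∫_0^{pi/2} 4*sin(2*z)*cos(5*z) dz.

-8/21

Use the identity sin(2*z)cos(5*z) = [sin(7*z) + sin(-3*z)]/2.
An antiderivative is F(z) = 2*cos(3*z)/3 - 2*cos(7*z)/7.
Then F(pi/2) - F(0) = (0) - (8/21) = -8/21.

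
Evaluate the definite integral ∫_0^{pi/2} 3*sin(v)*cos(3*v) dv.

-3/2

Use the identity sin(v)cos(3*v) = [sin(4*v) + sin(-2*v)]/2.
An antiderivative is F(v) = 3*cos(2*v)/4 - 3*cos(4*v)/8.
Then F(pi/2) - F(0) = (-9/8) - (3/8) = -3/2.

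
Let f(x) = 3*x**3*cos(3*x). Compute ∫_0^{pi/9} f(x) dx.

-sqrt(3)*pi/27 + sqrt(3)*pi**3/1458 + pi**2/162 + 1/9

Integrate by parts 3 times (u = x^3, dv = 3*cos(3*x) dx).
An antiderivative is F(x) = x**3*sin(3*x) + x**2*cos(3*x) - 2*x*sin(3*x)/3 - 2*cos(3*x)/9.
Then F(pi/9) - F(0) = (-sqrt(3)*pi/27 - 1/9 + sqrt(3)*pi**3/1458 + pi**2/162) - (-2/9) = -sqrt(3)*pi/27 + sqrt(3)*pi**3/1458 + pi**2/162 + 1/9.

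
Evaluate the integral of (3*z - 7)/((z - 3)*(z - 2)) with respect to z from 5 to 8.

Factor the denominator: z**2 - 5*z + 6 = (z - 2)(z - 3).
Partial fractions: (3*z - 7)/((z - 3)*(z - 2)) = 1/(z - 2) + 2/(z - 3).
An antiderivative is F(z) = 2*log(z - 3) + log(z - 2).
Then F(8) - F(5) = (log(2) + log(3) + 2*log(5)) - (log(12)) = log(25/2).

log(25/2)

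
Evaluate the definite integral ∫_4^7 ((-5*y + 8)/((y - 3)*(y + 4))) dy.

Factor the denominator: y**2 + y - 12 = (y + 4)(y - 3).
Partial fractions: (-5*y + 8)/((y - 3)*(y + 4)) = -4/(y + 4) - 1/(y - 3).
An antiderivative is F(y) = -log(y - 3) - 4*log(y + 4).
Then F(7) - F(4) = (-4*log(11) - 2*log(2)) - (-12*log(2)) = -4*log(11) + 10*log(2).

-4*log(11) + 10*log(2)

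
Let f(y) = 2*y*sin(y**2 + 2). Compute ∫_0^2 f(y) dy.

-cos(6) + cos(2)

Let u = y**2 + 2, so du = 2*y dy. When y = 0, u = 2; when y = 2, u = 6.
The integral becomes ∫ sin(u) du from 2 to 6, with antiderivative -cos(u).
Back in y: F(y) = -cos(y**2 + 2).
Then F(2) - F(0) = (-cos(6)) - (-cos(2)) = -cos(6) + cos(2).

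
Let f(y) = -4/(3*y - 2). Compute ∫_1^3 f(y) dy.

An antiderivative is F(y) = -4*log(3*y - 2)/3.
Then F(3) - F(1) = (-4*log(7)/3) - (0) = -4*log(7)/3.

-4*log(7)/3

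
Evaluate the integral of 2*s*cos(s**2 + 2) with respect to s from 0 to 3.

sin(11) - sin(2)

Let u = s**2 + 2, so du = 2*s ds. When s = 0, u = 2; when s = 3, u = 11.
The integral becomes ∫ cos(u) du from 2 to 11, with antiderivative sin(u).
Back in s: F(s) = sin(s**2 + 2).
Then F(3) - F(0) = (sin(11)) - (sin(2)) = sin(11) - sin(2).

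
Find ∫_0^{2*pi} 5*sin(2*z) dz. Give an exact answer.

An antiderivative is F(z) = -5*cos(2*z)/2.
Then F(2*pi) - F(0) = (-5/2) - (-5/2) = 0.

0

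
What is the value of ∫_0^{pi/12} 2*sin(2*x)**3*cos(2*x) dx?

Let u = sin(2*x), so du = 2*cos(2*x) dx. When x = 0, u = 0; when x = pi/12, u = 1/2.
The integral becomes ∫ u**3 du from 0 to 1/2, with antiderivative u**4/4.
Back in x: F(x) = sin(2*x)**4/4.
Then F(pi/12) - F(0) = (1/64) - (0) = 1/64.

1/64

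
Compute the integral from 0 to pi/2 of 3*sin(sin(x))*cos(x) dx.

3 - 3*cos(1)

Let u = sin(x), so du = cos(x) dx. When x = 0, u = 0; when x = pi/2, u = 1.
The integral becomes 3·∫ sin(u) du from 0 to 1, with antiderivative -3*cos(u).
Back in x: F(x) = -3*cos(sin(x)).
Then F(pi/2) - F(0) = (-3*cos(1)) - (-3) = 3 - 3*cos(1).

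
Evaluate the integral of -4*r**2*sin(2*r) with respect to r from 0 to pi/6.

Integrate by parts twice (u = r^2, dv = -4*sin(2*r) dr).
An antiderivative is F(r) = 2*r**2*cos(2*r) - 2*r*sin(2*r) - cos(2*r).
Then F(pi/6) - F(0) = (-sqrt(3)*pi/6 - 1/2 + pi**2/36) - (-1) = -sqrt(3)*pi/6 + pi**2/36 + 1/2.

-sqrt(3)*pi/6 + pi**2/36 + 1/2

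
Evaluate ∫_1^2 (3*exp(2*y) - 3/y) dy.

An antiderivative is F(y) = 3*exp(2*y)/2 - 3*log(y).
Then F(2) - F(1) = (-log(8) + 3*exp(4)/2) - (3*exp(2)/2) = -3*exp(2)/2 - log(8) + 3*exp(4)/2.

-3*exp(2)/2 - log(8) + 3*exp(4)/2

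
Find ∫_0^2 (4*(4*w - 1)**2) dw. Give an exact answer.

Let u = 4*w - 1, so du = 4 dw. When w = 0, u = -1; when w = 2, u = 7.
The integral becomes ∫ u**2 du from -1 to 7, with antiderivative u**3/3.
Back in w: F(w) = (4*w - 1)**3/3.
Then F(2) - F(0) = (343/3) - (-1/3) = 344/3.

344/3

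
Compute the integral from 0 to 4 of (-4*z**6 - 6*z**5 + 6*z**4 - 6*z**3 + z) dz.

-441192/35

By the power rule, an antiderivative is F(z) = -4*z**7/7 - z**6 + 6*z**5/5 - 3*z**4/2 + z**2/2.
Then F(4) - F(0) = (-441192/35) - (0) = -441192/35.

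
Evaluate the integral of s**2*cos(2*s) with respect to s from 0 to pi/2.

-pi/4

Integrate by parts twice (u = s^2, dv = cos(2*s) ds).
An antiderivative is F(s) = s**2*sin(2*s)/2 + s*cos(2*s)/2 - sin(2*s)/4.
Then F(pi/2) - F(0) = (-pi/4) - (0) = -pi/4.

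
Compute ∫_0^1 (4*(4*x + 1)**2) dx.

124/3

Let u = 4*x + 1, so du = 4 dx. When x = 0, u = 1; when x = 1, u = 5.
The integral becomes ∫ u**2 du from 1 to 5, with antiderivative u**3/3.
Back in x: F(x) = (4*x + 1)**3/3.
Then F(1) - F(0) = (125/3) - (1/3) = 124/3.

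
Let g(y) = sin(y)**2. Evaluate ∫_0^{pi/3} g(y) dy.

Use the identity sin^2(y) = (1 - cos(2*y))/2.
An antiderivative is F(y) = y/2 - sin(2*y)/4.
Then F(pi/3) - F(0) = (-sqrt(3)/8 + pi/6) - (0) = -sqrt(3)/8 + pi/6.

-sqrt(3)/8 + pi/6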